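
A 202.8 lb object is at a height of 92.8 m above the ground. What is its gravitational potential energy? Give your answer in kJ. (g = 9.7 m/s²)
PE = mgh = 91.99 kg × 9.7 m/s² × 92.8 m = 8.28e+04 J = 82.8 kJ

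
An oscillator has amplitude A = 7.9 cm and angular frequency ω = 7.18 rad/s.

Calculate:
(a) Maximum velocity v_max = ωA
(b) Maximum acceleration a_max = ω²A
v_max = ωA = 7.18×0.079 = 0.5672 m/s
a_max = ω²A = 7.18²×0.079 = 4.073 m/s²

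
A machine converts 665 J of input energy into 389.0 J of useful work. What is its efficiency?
η = W_out/W_in = 389.0/665 = 0.585 = 58.5%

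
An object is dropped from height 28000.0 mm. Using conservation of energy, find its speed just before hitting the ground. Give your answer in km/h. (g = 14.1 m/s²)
mgh = ½mv² → v = √(2gh) = √(2×14.1×28) = 28.1 m/s = 101.2 km/h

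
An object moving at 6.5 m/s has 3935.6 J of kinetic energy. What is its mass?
KE = ½mv² → m = 2KE/v² = 2×3935.6/6.5² = 186.3 kg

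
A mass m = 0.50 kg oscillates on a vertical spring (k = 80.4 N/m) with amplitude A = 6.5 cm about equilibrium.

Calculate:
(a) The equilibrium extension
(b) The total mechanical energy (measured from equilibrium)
x_eq = mg/k = 0.5×9.81/80.4 = 0.06101 m = 6.101 cm
E = ½kA² = ½×80.4×(0.065)² = 0.1698 J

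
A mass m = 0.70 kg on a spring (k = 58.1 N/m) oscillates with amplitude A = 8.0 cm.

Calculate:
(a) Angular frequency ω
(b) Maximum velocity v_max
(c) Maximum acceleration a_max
ω = √(k/m) = √(58.1/0.7) = 9.11 rad/s
v_max = ωA = 9.11×0.08 = 0.7288 m/s
a_max = ω²A = 9.11²×0.08 = 6.64 m/s²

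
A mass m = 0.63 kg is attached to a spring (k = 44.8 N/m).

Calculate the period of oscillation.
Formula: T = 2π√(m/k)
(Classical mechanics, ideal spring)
T = 2π√(m/k) = 2π√(0.63/44.8) = 0.7451 s; f = 1/T = 1.342 Hz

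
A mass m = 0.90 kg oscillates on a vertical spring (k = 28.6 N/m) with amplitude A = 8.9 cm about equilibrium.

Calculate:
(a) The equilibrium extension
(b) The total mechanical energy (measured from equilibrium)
x_eq = mg/k = 0.9×9.81/28.6 = 0.3087 m = 30.87 cm
E = ½kA² = ½×28.6×(0.089)² = 0.1133 J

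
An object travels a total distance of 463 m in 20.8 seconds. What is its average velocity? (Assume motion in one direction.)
v_avg = Δd / Δt = 463 / 20.8 = 22.26 m/s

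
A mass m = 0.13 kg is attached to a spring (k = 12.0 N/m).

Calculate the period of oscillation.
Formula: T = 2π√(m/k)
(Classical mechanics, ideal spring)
T = 2π√(m/k) = 2π√(0.13/12.0) = 0.654 s; f = 1/T = 1.529 Hz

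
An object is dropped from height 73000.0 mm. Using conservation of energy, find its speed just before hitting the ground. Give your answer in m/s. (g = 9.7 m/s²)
mgh = ½mv² → v = √(2gh) = √(2×9.7×73) = 37.63 m/s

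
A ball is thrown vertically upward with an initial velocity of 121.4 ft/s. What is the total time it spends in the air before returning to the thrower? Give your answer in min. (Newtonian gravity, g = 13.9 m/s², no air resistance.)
t_total = 2v₀/g (with unit conversion) = 0.08874 min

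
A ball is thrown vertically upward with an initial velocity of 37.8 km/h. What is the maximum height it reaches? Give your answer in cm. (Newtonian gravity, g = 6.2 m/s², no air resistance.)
h_max = v₀²/(2g) (with unit conversion) = 889.1 cm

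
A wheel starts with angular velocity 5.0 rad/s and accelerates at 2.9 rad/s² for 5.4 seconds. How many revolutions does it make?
θ = ω₀t + ½αt² = 5.0×5.4 + ½×2.9×5.4² = 69.28 rad
Revolutions = θ/(2π) = 69.28/(2π) = 11.03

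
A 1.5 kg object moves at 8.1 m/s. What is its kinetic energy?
KE = ½mv² = ½×1.5×8.1² = 49.2075 J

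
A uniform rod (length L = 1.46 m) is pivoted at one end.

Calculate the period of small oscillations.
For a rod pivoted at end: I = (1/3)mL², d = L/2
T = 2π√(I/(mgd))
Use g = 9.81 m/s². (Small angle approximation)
I/m = (1/3)L² = 0.7105 m²; d = L/2 = 0.73 m
T = 2π√(I/(mgd)) = 2π√(0.7105/(9.81×0.73)) = 1.979 s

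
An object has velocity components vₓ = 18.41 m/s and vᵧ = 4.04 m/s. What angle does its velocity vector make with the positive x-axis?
θ = arctan(vᵧ/vₓ) = arctan(4.04/18.41) = 12.38°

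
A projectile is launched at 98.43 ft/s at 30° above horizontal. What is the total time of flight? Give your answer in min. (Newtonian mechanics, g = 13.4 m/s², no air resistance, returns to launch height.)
T = 2v₀sin(θ)/g (with unit conversion) = 0.03732 min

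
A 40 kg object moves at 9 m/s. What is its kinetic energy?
KE = ½mv² = ½×40×9² = 1620.0 J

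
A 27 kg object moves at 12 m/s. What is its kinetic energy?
KE = ½mv² = ½×27×12² = 1944.0 J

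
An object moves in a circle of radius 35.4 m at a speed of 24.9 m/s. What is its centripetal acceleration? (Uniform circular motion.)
a_c = v²/r = 24.9²/35.4 = 620.01/35.4 = 17.51 m/s²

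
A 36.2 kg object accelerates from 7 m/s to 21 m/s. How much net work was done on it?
W_net = ΔKE = ½m(v₂² − v₁²) = ½×36.2×(21² − 7²) = 7095.2 J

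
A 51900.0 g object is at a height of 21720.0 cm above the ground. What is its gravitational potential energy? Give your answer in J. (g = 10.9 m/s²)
PE = mgh = 51.9 kg × 10.9 m/s² × 217.2 m = 1.229e+05 J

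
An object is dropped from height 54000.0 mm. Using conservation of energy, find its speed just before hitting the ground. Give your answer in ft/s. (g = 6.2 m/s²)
mgh = ½mv² → v = √(2gh) = √(2×6.2×54) = 25.88 m/s = 84.9 ft/s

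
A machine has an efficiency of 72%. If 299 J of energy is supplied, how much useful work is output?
W_out = η × W_in = 0.72 × 299 = 215.28 J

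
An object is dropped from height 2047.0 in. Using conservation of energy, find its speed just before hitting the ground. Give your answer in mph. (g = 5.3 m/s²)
mgh = ½mv² → v = √(2gh) = √(2×5.3×51.99) = 23.48 m/s = 52.51 mph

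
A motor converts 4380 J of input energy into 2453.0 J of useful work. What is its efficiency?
η = W_out/W_in = 2453.0/4380 = 0.56 = 56.0%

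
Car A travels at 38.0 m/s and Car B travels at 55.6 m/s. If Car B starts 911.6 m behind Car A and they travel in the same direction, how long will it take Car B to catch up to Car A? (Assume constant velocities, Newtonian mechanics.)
Relative speed: v_rel = 55.6 - 38.0 = 17.6 m/s
Time to catch: t = d₀/v_rel = 911.6/17.6 = 51.8 s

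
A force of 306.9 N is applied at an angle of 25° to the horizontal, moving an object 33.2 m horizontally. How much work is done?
W = Fd cosθ = 306.9×33.2×cos(25°) = 9234.4 J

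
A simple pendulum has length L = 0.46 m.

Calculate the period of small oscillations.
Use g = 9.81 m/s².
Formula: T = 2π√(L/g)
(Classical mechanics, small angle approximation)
T = 2π√(L/g) = 2π√(0.46/9.81) = 1.361 s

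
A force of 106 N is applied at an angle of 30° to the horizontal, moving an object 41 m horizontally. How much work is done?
W = Fd cosθ = 106×41×cos(30°) = 3763.7 J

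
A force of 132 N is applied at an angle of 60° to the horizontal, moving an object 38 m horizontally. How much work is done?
W = Fd cosθ = 132×38×cos(60°) = 2508.0 J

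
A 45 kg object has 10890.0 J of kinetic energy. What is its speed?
KE = ½mv² → v = √(2KE/m) = √(2×10890.0/45) = 22.0 m/s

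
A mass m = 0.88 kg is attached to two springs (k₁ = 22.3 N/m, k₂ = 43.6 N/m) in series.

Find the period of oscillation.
k_eq = k₁k₂/(k₁+k₂) = 14.75 N/m
T = 2π√(m/k_eq) = 2π√(0.88/14.75) = 1.535 s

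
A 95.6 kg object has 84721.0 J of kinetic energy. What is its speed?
KE = ½mv² → v = √(2KE/m) = √(2×84721.0/95.6) = 42.1 m/s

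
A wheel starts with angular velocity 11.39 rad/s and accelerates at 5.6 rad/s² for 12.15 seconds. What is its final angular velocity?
ω = ω₀ + αt = 11.39 + 5.6 × 12.15 = 79.43 rad/s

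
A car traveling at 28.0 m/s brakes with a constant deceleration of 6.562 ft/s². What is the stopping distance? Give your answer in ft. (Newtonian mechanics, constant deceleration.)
d = v₀² / (2a) (with unit conversion) = 643.0 ft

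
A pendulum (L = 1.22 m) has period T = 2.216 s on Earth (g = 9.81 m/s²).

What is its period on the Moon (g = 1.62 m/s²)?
T = 2π√(L/g), so T_moon/T_earth = √(g_earth/g_moon)
T_moon = 2π√(1.22/1.62) = 5.453 s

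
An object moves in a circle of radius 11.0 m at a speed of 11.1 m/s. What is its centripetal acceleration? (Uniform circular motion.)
a_c = v²/r = 11.1²/11.0 = 123.21/11.0 = 11.2 m/s²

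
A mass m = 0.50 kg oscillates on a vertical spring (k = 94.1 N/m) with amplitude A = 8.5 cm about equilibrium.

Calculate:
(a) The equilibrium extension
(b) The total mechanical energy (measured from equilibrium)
x_eq = mg/k = 0.5×9.81/94.1 = 0.05213 m = 5.213 cm
E = ½kA² = ½×94.1×(0.085)² = 0.3399 J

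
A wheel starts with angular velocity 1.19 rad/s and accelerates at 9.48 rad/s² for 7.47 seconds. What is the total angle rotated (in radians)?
θ = ω₀t + ½αt² = 1.19×7.47 + ½×9.48×7.47² = 273.39 rad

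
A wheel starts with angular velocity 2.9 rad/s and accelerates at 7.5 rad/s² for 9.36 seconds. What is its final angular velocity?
ω = ω₀ + αt = 2.9 + 7.5 × 9.36 = 73.1 rad/s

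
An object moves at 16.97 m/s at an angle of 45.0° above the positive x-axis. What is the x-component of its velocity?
vₓ = v cos(θ) = 16.97 × cos(45.0°) = 12.0 m/s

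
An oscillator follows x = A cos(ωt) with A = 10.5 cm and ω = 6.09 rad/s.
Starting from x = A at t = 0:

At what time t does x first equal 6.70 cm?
cos(ωt) = x/A = 6.7/10.5 = 0.6381
ωt = arccos(0.6381) = 0.8788 rad
t = 0.8788/6.09 = 0.1443 s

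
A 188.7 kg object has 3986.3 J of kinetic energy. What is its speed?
KE = ½mv² → v = √(2KE/m) = √(2×3986.3/188.7) = 6.5 m/s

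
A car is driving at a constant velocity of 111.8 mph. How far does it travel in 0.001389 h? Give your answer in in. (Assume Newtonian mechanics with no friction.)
d = vt (with unit conversion) = 9839.0 in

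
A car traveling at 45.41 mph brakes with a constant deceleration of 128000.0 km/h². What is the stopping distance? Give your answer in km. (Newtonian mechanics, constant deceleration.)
d = v₀² / (2a) (with unit conversion) = 0.02086 km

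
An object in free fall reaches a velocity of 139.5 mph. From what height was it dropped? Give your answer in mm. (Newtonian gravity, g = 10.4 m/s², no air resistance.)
h = v²/(2g) (with unit conversion) = 187000.0 mm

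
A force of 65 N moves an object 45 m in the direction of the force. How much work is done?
W = Fd = 65×45 = 2925.0 J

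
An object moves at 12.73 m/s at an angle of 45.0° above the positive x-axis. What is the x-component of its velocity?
vₓ = v cos(θ) = 12.73 × cos(45.0°) = 9.0 m/s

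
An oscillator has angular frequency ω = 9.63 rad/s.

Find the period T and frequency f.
T = 2π/ω = 2π/9.63 = 0.6525 s; f = ω/2π = 1.533 Hz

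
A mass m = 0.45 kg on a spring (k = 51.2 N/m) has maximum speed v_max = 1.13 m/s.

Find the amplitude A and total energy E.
½mv²_max = ½kA² → A = v_max√(m/k) = 1.13×√(0.45/51.2) = 0.1059 m = 10.59 cm
E = ½mv²_max = ½×0.45×1.13² = 0.2873 J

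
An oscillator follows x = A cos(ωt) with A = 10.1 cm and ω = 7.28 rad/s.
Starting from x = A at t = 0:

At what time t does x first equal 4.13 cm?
cos(ωt) = x/A = 4.13/10.1 = 0.4089
ωt = arccos(0.4089) = 1.15 rad
t = 1.15/7.28 = 0.1579 s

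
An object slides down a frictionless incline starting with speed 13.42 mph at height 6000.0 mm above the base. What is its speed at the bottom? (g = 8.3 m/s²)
½mv₀² + mgh = ½mv² → v = √(v₀² + 2gh) = √(5.999² + 2×8.3×6) = 11.64 m/s = 26.05 mph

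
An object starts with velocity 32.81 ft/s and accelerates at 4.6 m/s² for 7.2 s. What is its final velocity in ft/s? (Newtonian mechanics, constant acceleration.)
v = v₀ + at (with unit conversion) = 141.5 ft/s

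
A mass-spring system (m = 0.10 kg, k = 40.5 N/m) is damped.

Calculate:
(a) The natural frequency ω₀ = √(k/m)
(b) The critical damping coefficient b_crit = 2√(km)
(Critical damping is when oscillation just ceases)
ω₀ = √(k/m) = √(40.5/0.1) = 20.12 rad/s
b_crit = 2√(km) = 2√(40.5×0.1) = 4.025 kg/s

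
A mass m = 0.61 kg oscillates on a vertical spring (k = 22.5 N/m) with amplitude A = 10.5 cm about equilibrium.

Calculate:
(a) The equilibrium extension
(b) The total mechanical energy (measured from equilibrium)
x_eq = mg/k = 0.61×9.81/22.5 = 0.266 m = 26.6 cm
E = ½kA² = ½×22.5×(0.105)² = 0.124 J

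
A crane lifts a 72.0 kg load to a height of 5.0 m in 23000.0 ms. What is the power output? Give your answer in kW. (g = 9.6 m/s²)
W = mgh = 72×9.6×5 = 3456 J
P = W/t = 3456/23 = 150.3 W = 0.1503 kW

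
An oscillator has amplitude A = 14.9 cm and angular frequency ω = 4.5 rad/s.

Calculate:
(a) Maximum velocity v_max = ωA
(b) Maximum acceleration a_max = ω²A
v_max = ωA = 4.5×0.149 = 0.6705 m/s
a_max = ω²A = 4.5²×0.149 = 3.017 m/s²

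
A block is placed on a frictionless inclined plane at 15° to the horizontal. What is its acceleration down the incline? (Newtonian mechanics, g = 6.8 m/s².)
a = g sin(θ) = 6.8 × sin(15°) = 6.8 × 0.2588 = 1.76 m/s²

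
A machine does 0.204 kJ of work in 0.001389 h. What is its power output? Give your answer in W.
P = W/t = 204 J / 5 s = 40.8 W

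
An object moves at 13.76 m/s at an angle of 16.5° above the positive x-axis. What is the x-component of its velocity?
vₓ = v cos(θ) = 13.76 × cos(16.5°) = 13.19 m/s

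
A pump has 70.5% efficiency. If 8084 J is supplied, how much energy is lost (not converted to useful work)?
W_out = η × W_in = 0.705×8084 = 5699.2 J
W_lost = W_in − W_out = 8084 − 5699.2 = 2384.8 J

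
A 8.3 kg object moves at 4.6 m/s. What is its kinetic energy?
KE = ½mv² = ½×8.3×4.6² = 87.814 J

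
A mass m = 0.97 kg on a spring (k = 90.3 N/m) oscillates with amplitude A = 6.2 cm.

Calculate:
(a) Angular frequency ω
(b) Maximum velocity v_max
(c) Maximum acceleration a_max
ω = √(k/m) = √(90.3/0.97) = 9.648 rad/s
v_max = ωA = 9.648×0.062 = 0.5982 m/s
a_max = ω²A = 9.648²×0.062 = 5.772 m/s²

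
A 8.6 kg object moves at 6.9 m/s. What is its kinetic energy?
KE = ½mv² = ½×8.6×6.9² = 204.723 J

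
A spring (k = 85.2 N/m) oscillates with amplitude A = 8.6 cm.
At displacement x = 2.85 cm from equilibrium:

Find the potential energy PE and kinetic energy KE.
E_total = ½kA² = ½×85.2×(0.086)² = 0.3151 J
PE = ½kx² = ½×85.2×(0.0285)² = 0.0346 J
KE = E_total − PE = 0.2805 J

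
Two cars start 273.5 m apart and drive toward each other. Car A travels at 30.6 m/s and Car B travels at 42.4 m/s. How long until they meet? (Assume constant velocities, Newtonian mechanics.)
Combined speed: v_combined = 30.6 + 42.4 = 73 m/s
Time to meet: t = d/73 = 273.5/73 = 3.75 s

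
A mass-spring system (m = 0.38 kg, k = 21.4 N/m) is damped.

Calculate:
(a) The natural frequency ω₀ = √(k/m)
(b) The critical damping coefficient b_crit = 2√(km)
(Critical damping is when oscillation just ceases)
ω₀ = √(k/m) = √(21.4/0.38) = 7.504 rad/s
b_crit = 2√(km) = 2√(21.4×0.38) = 5.703 kg/s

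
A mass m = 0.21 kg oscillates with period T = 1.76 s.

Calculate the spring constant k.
T = 2π√(m/k) → k = m(2π/T)² = 0.21×(2π/1.76)² = 2.676 N/m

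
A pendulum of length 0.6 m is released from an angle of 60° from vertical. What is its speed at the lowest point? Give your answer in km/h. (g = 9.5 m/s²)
h = L(1 − cosθ) = 0.6×(1 − cos60°) = 0.3 m
v = √(2gh) = √(2×9.5×0.3) = 2.387 m/s = 8.595 km/h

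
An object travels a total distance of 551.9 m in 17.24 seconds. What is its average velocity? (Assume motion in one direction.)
v_avg = Δd / Δt = 551.9 / 17.24 = 32.01 m/s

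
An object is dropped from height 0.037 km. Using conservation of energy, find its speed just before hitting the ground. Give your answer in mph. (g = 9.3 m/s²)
mgh = ½mv² → v = √(2gh) = √(2×9.3×37) = 26.23 m/s = 58.68 mph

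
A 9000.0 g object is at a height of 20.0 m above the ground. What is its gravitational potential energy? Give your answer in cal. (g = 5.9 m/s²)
PE = mgh = 9 kg × 5.9 m/s² × 20 m = 1062 J = 253.8 cal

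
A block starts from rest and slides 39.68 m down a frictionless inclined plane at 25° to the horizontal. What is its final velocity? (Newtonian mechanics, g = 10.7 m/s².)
a = g sin(θ) = 10.7 × sin(25°) = 4.52 m/s²
v = √(2ad) = √(2 × 4.52 × 39.68) = 18.94 m/s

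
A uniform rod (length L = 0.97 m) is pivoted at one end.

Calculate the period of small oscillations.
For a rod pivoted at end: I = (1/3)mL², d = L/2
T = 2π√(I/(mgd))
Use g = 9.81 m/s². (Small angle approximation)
I/m = (1/3)L² = 0.3136 m²; d = L/2 = 0.485 m
T = 2π√(I/(mgd)) = 2π√(0.3136/(9.81×0.485)) = 1.613 s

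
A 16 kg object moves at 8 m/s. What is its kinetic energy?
KE = ½mv² = ½×16×8² = 512.0 J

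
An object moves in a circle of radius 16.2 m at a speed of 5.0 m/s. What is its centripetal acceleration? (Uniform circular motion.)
a_c = v²/r = 5.0²/16.2 = 25/16.2 = 1.54 m/s²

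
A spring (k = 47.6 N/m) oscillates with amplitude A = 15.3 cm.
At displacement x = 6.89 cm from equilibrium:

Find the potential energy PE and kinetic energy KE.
E_total = ½kA² = ½×47.6×(0.153)² = 0.5571 J
PE = ½kx² = ½×47.6×(0.0689)² = 0.113 J
KE = E_total − PE = 0.4442 J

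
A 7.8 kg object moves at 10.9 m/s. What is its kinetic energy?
KE = ½mv² = ½×7.8×10.9² = 463.359 J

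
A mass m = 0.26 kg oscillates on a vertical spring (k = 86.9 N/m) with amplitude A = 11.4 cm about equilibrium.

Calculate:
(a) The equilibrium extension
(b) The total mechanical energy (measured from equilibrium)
x_eq = mg/k = 0.26×9.81/86.9 = 0.02935 m = 2.935 cm
E = ½kA² = ½×86.9×(0.114)² = 0.5647 J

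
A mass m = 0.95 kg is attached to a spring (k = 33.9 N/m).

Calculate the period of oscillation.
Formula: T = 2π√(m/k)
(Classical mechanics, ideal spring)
T = 2π√(m/k) = 2π√(0.95/33.9) = 1.052 s; f = 1/T = 0.9507 Hz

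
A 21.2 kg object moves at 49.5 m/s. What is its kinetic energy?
KE = ½mv² = ½×21.2×49.5² = 25972.65 J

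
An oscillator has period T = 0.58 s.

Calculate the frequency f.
f = 1/T = 1/0.58 = 1.724 Hz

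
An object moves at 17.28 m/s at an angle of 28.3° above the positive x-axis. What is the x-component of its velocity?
vₓ = v cos(θ) = 17.28 × cos(28.3°) = 15.21 m/s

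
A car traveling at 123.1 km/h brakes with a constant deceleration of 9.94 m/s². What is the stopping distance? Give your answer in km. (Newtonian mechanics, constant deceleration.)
d = v₀² / (2a) (with unit conversion) = 0.05882 km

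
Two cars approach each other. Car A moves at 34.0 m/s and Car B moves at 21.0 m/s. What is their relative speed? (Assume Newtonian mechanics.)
v_rel = v_A + v_B = 34.0 + 21.0 = 55.0 m/s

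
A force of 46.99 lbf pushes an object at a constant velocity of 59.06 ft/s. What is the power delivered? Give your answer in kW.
P = Fv = 209 N × 18 m/s = 3763 W = 3.763 kW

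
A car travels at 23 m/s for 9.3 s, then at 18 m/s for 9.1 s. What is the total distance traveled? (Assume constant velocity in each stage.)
d₁ = v₁t₁ = 23 × 9.3 = 213.9 m
d₂ = v₂t₂ = 18 × 9.1 = 163.8 m
d_total = 213.9 + 163.8 = 377.7 m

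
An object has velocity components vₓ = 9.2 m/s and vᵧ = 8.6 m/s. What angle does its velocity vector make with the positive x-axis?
θ = arctan(vᵧ/vₓ) = arctan(8.6/9.2) = 43.07°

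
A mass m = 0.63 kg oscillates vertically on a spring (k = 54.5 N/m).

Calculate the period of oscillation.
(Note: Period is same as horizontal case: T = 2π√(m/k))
T = 2π√(m/k) = 2π√(0.63/54.5) = 0.6755 s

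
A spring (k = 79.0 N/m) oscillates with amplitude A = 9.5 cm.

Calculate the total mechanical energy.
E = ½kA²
E = ½kA² = ½×79.0×(0.095)² = 0.3565 J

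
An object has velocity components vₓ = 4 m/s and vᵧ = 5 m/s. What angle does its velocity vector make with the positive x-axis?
θ = arctan(vᵧ/vₓ) = arctan(5/4) = 51.34°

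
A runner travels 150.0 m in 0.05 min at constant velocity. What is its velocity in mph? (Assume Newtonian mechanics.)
v = d/t (with unit conversion) = 111.8 mph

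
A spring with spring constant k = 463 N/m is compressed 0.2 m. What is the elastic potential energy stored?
PE = ½kx² = ½×463×0.2² = 9.26 J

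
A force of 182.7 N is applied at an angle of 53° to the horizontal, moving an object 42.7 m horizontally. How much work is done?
W = Fd cosθ = 182.7×42.7×cos(53°) = 4694.9 J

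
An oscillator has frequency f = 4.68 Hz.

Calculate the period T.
T = 1/f = 1/4.68 = 0.2137 s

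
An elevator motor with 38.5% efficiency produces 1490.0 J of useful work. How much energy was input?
W_in = W_out/η = 1490.0/0.385 = 3870.1 J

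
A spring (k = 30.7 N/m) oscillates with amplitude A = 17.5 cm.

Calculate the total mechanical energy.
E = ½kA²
E = ½kA² = ½×30.7×(0.175)² = 0.4701 J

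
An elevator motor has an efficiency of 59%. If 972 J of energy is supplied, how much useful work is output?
W_out = η × W_in = 0.59 × 972 = 573.48 J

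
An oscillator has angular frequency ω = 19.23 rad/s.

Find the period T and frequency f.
T = 2π/ω = 2π/19.23 = 0.3267 s; f = ω/2π = 3.061 Hz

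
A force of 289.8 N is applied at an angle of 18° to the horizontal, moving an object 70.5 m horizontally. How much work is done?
W = Fd cosθ = 289.8×70.5×cos(18°) = 19431.0 J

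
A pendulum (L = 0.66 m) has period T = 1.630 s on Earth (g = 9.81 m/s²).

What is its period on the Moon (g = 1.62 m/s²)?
T = 2π√(L/g), so T_moon/T_earth = √(g_earth/g_moon)
T_moon = 2π√(0.66/1.62) = 4.01 s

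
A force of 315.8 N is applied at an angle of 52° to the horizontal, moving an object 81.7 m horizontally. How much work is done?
W = Fd cosθ = 315.8×81.7×cos(52°) = 15885.0 J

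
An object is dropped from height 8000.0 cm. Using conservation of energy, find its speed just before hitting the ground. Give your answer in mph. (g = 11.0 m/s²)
mgh = ½mv² → v = √(2gh) = √(2×11.0×80) = 41.95 m/s = 93.84 mph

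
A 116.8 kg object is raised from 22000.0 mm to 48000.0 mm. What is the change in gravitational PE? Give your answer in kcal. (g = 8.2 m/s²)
ΔPE = mg(h₂ − h₁) = 116.8 kg × 8.2 m/s² × (48 − 22) m = 2.49e+04 J = 5.952 kcal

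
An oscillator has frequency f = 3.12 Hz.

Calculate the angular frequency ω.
ω = 2πf = 2π×3.12 = 19.6 rad/s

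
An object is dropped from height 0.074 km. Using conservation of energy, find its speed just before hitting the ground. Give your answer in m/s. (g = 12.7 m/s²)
mgh = ½mv² → v = √(2gh) = √(2×12.7×74) = 43.35 m/s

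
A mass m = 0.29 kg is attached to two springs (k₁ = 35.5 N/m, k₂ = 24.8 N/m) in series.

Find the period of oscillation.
k_eq = k₁k₂/(k₁+k₂) = 14.6 N/m
T = 2π√(m/k_eq) = 2π√(0.29/14.6) = 0.8855 s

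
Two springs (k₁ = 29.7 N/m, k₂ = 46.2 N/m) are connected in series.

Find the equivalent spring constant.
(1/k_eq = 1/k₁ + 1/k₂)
1/k_eq = 1/29.7 + 1/46.2 = 0.055315; k_eq = 18.08 N/m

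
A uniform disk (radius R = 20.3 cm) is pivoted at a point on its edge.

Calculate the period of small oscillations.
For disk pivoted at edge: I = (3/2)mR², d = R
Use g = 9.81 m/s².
I/m = (3/2)R² = 0.06181 m²; d = R = 0.203 m
T = 2π√((3/2)R²/(gR)) = 2π√(3R/(2g)) = 1.107 s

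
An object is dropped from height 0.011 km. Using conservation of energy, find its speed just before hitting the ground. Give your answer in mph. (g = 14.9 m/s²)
mgh = ½mv² → v = √(2gh) = √(2×14.9×11) = 18.11 m/s = 40.5 mph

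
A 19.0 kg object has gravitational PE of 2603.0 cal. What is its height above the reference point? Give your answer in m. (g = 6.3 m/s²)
PE = mgh → h = PE/(mg) = 1.089e+04 J / (19 kg × 6.3 m/s²) = 90.99 m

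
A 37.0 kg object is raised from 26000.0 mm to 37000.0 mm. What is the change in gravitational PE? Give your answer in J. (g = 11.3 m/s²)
ΔPE = mg(h₂ − h₁) = 37 kg × 11.3 m/s² × (37 − 26) m = 4599 J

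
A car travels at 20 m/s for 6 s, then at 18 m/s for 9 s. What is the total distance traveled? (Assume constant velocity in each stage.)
d₁ = v₁t₁ = 20 × 6 = 120 m
d₂ = v₂t₂ = 18 × 9 = 162 m
d_total = 120 + 162 = 282 m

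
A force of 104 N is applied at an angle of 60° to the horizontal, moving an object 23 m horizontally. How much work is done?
W = Fd cosθ = 104×23×cos(60°) = 1196.0 J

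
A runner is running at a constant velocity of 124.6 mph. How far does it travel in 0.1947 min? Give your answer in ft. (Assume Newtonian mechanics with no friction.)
d = vt (with unit conversion) = 2135.0 ft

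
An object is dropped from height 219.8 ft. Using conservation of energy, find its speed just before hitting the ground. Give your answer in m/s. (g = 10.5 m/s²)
mgh = ½mv² → v = √(2gh) = √(2×10.5×67) = 37.51 m/s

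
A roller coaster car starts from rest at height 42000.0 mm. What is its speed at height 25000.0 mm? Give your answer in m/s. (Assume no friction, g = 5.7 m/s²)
mgh₁ = ½mv₂² + mgh₂ → v₂ = √(2g(h₁−h₂)) = √(2×5.7×(42−25)) = 13.92 m/s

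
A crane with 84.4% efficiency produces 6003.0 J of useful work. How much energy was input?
W_in = W_out/η = 6003.0/0.844 = 7112.6 J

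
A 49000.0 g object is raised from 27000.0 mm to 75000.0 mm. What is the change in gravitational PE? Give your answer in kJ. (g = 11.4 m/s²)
ΔPE = mg(h₂ − h₁) = 49 kg × 11.4 m/s² × (75 − 27) m = 2.681e+04 J = 26.81 kJ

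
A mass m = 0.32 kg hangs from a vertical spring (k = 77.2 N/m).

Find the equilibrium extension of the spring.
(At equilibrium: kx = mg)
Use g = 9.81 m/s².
x_eq = mg/k = 0.32×9.81/77.2 = 0.04066 m = 4.066 cm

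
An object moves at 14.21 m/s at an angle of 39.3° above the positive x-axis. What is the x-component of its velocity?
vₓ = v cos(θ) = 14.21 × cos(39.3°) = 11.0 m/s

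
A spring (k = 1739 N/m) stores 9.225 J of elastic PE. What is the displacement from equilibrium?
PE = ½kx² → x = √(2PE/k) = √(2×9.225/1739) = 0.103 m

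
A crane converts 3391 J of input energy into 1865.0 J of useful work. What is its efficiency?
η = W_out/W_in = 1865.0/3391 = 0.55 = 55.0%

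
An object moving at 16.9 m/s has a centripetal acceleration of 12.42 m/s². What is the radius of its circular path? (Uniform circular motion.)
r = v²/a_c = 16.9²/12.42 = 23.0 m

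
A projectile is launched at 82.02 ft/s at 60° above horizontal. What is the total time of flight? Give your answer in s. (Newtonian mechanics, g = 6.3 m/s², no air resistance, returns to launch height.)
T = 2v₀sin(θ)/g (with unit conversion) = 6.873 s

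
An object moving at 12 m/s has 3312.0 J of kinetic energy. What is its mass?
KE = ½mv² → m = 2KE/v² = 2×3312.0/12² = 46.0 kg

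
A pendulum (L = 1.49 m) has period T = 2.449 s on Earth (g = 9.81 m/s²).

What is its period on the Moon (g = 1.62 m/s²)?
T = 2π√(L/g), so T_moon/T_earth = √(g_earth/g_moon)
T_moon = 2π√(1.49/1.62) = 6.026 s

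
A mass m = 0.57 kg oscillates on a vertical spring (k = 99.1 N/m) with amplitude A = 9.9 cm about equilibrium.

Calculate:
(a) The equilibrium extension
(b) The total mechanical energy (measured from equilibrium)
x_eq = mg/k = 0.57×9.81/99.1 = 0.05642 m = 5.642 cm
E = ½kA² = ½×99.1×(0.099)² = 0.4856 J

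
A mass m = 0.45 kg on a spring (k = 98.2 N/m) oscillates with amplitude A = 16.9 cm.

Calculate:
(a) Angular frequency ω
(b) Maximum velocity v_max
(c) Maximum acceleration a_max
ω = √(k/m) = √(98.2/0.45) = 14.77 rad/s
v_max = ωA = 14.77×0.169 = 2.497 m/s
a_max = ω²A = 14.77²×0.169 = 36.88 m/s²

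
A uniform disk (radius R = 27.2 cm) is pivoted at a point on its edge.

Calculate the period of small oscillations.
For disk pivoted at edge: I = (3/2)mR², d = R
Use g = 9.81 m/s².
I/m = (3/2)R² = 0.111 m²; d = R = 0.272 m
T = 2π√((3/2)R²/(gR)) = 2π√(3R/(2g)) = 1.281 s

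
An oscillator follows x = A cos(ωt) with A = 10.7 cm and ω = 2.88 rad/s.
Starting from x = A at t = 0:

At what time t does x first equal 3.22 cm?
cos(ωt) = x/A = 3.22/10.7 = 0.3009
ωt = arccos(0.3009) = 1.265 rad
t = 1.265/2.88 = 0.4393 s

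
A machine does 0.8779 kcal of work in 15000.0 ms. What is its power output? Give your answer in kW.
P = W/t = 3673 J / 15 s = 244.9 W = 0.2449 kW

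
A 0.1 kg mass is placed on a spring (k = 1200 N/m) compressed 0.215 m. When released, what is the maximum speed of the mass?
½kx² = ½mv² → v = x√(k/m) = 0.215×√(1200/0.1) = 23.55 m/s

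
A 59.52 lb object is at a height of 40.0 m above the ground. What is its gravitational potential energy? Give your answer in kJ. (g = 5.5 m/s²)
PE = mgh = 27 kg × 5.5 m/s² × 40 m = 5940 J = 5.94 kJ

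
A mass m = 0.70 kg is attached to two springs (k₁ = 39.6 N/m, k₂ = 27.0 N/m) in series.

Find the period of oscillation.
k_eq = k₁k₂/(k₁+k₂) = 16.05 N/m
T = 2π√(m/k_eq) = 2π√(0.7/16.05) = 1.312 s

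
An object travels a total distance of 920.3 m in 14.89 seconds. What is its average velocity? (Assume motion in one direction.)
v_avg = Δd / Δt = 920.3 / 14.89 = 61.81 m/s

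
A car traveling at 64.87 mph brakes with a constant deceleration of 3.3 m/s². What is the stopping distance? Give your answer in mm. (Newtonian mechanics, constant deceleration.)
d = v₀² / (2a) (with unit conversion) = 127400.0 mm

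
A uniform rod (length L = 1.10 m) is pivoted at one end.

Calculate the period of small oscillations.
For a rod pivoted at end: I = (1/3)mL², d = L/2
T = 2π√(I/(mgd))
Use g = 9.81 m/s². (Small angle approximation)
I/m = (1/3)L² = 0.4033 m²; d = L/2 = 0.55 m
T = 2π√(I/(mgd)) = 2π√(0.4033/(9.81×0.55)) = 1.718 s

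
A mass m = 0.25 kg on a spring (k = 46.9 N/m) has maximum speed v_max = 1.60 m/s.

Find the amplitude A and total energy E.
½mv²_max = ½kA² → A = v_max√(m/k) = 1.6×√(0.25/46.9) = 0.1168 m = 11.68 cm
E = ½mv²_max = ½×0.25×1.6² = 0.32 J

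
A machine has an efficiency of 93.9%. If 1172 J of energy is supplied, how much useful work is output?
W_out = η × W_in = 0.939 × 1172 = 1100.5 J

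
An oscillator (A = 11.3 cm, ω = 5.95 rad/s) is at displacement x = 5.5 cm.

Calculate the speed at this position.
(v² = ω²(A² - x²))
v = ω√(A² − x²) = 5.95×√(0.113² − 0.055²) = 0.5873 m/s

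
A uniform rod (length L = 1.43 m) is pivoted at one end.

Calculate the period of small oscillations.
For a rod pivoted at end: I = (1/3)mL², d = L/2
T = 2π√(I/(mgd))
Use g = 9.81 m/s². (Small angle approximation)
I/m = (1/3)L² = 0.6816 m²; d = L/2 = 0.715 m
T = 2π√(I/(mgd)) = 2π√(0.6816/(9.81×0.715)) = 1.959 s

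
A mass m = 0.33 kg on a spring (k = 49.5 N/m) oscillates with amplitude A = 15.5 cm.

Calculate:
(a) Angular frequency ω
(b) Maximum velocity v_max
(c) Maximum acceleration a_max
ω = √(k/m) = √(49.5/0.33) = 12.25 rad/s
v_max = ωA = 12.25×0.155 = 1.898 m/s
a_max = ω²A = 12.25²×0.155 = 23.25 m/s²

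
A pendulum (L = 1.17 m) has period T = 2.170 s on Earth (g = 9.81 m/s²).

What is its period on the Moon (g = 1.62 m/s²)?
T = 2π√(L/g), so T_moon/T_earth = √(g_earth/g_moon)
T_moon = 2π√(1.17/1.62) = 5.34 s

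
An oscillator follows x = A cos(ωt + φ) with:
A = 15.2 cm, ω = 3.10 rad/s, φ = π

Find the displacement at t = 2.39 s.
x = A cos(ωt + φ) = 15.2×cos(3.1×2.39 + π) = -6.543 cm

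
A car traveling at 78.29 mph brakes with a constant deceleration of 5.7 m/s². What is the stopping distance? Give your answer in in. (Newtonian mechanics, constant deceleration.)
d = v₀² / (2a) (with unit conversion) = 4230.0 in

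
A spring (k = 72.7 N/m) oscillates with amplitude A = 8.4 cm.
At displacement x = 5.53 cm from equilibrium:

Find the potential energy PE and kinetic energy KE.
E_total = ½kA² = ½×72.7×(0.084)² = 0.2565 J
PE = ½kx² = ½×72.7×(0.0553)² = 0.1112 J
KE = E_total − PE = 0.1453 J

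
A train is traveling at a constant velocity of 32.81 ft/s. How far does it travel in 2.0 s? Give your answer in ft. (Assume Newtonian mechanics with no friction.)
d = vt (with unit conversion) = 65.62 ft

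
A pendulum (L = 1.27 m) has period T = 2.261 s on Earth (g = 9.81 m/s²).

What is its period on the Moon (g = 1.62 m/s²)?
T = 2π√(L/g), so T_moon/T_earth = √(g_earth/g_moon)
T_moon = 2π√(1.27/1.62) = 5.563 s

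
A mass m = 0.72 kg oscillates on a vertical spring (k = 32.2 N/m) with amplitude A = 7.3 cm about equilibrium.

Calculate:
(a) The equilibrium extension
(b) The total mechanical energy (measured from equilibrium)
x_eq = mg/k = 0.72×9.81/32.2 = 0.2194 m = 21.94 cm
E = ½kA² = ½×32.2×(0.073)² = 0.0858 J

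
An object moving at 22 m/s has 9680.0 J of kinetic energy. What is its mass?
KE = ½mv² → m = 2KE/v² = 2×9680.0/22² = 40.0 kg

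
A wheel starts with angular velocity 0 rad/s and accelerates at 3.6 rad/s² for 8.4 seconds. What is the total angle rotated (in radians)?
θ = ω₀t + ½αt² = 0×8.4 + ½×3.6×8.4² = 127.01 rad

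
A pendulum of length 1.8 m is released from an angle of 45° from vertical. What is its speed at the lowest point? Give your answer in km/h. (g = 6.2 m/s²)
h = L(1 − cosθ) = 1.8×(1 − cos45°) = 0.5272 m
v = √(2gh) = √(2×6.2×0.5272) = 2.557 m/s = 9.205 km/h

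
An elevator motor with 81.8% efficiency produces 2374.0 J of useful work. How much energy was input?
W_in = W_out/η = 2374.0/0.818 = 2902.2 J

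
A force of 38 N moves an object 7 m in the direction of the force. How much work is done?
W = Fd = 38×7 = 266.0 J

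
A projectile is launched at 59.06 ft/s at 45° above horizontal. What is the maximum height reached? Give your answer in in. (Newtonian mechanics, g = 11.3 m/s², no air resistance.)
H = v₀²sin²(θ)/(2g) (with unit conversion) = 282.3 in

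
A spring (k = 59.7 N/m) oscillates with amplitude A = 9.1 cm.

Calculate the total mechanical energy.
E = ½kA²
E = ½kA² = ½×59.7×(0.091)² = 0.2472 J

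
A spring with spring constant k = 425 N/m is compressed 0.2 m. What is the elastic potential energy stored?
PE = ½kx² = ½×425×0.2² = 8.5 J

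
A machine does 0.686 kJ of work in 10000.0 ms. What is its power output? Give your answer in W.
P = W/t = 686 J / 10 s = 68.6 W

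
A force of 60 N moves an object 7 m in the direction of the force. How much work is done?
W = Fd = 60×7 = 420.0 J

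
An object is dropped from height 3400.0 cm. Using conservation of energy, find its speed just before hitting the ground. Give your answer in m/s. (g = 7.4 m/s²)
mgh = ½mv² → v = √(2gh) = √(2×7.4×34) = 22.43 m/s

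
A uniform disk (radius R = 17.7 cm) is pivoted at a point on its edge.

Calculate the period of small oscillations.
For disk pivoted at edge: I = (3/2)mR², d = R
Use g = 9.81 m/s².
I/m = (3/2)R² = 0.04699 m²; d = R = 0.177 m
T = 2π√((3/2)R²/(gR)) = 2π√(3R/(2g)) = 1.034 s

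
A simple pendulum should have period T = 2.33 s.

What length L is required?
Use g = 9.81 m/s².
T = 2π√(L/g) → L = g(T/2π)² = 9.81×(2.33/2π)² = 1.349 m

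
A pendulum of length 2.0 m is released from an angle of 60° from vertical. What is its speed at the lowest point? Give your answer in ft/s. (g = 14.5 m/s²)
h = L(1 − cosθ) = 2.0×(1 − cos60°) = 1 m
v = √(2gh) = √(2×14.5×1) = 5.385 m/s = 17.67 ft/s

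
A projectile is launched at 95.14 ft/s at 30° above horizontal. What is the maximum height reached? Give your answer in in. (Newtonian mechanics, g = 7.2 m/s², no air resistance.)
H = v₀²sin²(θ)/(2g) (with unit conversion) = 574.8 in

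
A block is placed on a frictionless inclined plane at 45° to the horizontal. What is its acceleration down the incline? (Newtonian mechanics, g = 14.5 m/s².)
a = g sin(θ) = 14.5 × sin(45°) = 14.5 × 0.7071 = 10.25 m/s²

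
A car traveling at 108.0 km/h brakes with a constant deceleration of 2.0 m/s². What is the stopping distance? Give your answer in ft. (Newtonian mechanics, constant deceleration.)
d = v₀² / (2a) (with unit conversion) = 738.2 ft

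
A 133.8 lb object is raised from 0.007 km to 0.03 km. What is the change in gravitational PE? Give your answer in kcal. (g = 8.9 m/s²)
ΔPE = mg(h₂ − h₁) = 60.69 kg × 8.9 m/s² × (30 − 7) m = 1.242e+04 J = 2.969 kcal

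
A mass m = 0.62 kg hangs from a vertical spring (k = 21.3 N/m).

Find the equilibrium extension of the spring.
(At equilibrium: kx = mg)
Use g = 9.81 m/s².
x_eq = mg/k = 0.62×9.81/21.3 = 0.2855 m = 28.55 cm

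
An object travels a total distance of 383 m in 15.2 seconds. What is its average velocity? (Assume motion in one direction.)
v_avg = Δd / Δt = 383 / 15.2 = 25.2 m/s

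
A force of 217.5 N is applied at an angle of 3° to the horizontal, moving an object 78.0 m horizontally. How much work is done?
W = Fd cosθ = 217.5×78.0×cos(3°) = 16942.0 J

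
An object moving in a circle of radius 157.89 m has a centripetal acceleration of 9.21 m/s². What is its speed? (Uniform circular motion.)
v = √(a_c × r) = √(9.21 × 157.89) = 38.13 m/s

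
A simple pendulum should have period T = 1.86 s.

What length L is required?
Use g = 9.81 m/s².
T = 2π√(L/g) → L = g(T/2π)² = 9.81×(1.86/2π)² = 0.8597 m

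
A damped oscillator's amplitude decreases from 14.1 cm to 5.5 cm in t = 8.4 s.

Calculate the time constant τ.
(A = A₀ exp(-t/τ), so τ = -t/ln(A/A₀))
A/A₀ = 5.5/14.1 = 0.3901; ln(A/A₀) = -0.9414
τ = −t/ln(A/A₀) = −8.4/-0.9414 = 8.923 s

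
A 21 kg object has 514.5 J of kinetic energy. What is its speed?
KE = ½mv² → v = √(2KE/m) = √(2×514.5/21) = 7.0 m/s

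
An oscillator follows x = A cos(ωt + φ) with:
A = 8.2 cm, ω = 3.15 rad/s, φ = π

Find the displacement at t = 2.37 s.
x = A cos(ωt + φ) = 8.2×cos(3.15×2.37 + π) = -3.106 cm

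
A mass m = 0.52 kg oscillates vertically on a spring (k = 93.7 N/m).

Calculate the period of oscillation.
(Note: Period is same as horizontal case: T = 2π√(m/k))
T = 2π√(m/k) = 2π√(0.52/93.7) = 0.4681 s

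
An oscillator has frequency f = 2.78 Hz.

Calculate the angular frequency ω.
ω = 2πf = 2π×2.78 = 17.47 rad/s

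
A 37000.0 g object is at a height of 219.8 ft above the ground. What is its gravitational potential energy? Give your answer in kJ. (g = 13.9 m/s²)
PE = mgh = 37 kg × 13.9 m/s² × 67 m = 3.446e+04 J = 34.46 kJ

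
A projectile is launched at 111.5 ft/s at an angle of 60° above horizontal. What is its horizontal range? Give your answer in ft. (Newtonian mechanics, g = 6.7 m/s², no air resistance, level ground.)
R = v₀² sin(2θ) / g (with unit conversion) = 489.8 ft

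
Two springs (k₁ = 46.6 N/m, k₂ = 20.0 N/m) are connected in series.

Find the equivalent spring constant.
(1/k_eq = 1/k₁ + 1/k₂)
1/k_eq = 1/46.6 + 1/20.0 = 0.071459; k_eq = 13.99 N/m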